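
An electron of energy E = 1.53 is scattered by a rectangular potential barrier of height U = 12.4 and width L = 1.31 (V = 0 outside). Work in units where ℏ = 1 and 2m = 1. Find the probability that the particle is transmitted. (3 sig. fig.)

Since E < U the interior solution is evanescent with decay constant κ = √(2m(U − E))/ℏ = 3.297.
κL = 4.319, sinh(κL) = 37.55.
The exact tunnelling result is T⁻¹ = 1 + U² sinh²(κL) / [4E(U − E)] = 3260, so T = 0.000307.

T = 0.000307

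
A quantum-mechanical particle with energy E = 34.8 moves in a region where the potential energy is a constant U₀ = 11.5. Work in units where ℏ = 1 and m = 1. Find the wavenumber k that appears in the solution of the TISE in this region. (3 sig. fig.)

With E > U₀ the solution is oscillatory, ψ ∝ e^{±ikx} with k = √(2m(E − U₀))/ℏ.
k = √(2 × 1 × 23.3) = 6.826.

k = 6.83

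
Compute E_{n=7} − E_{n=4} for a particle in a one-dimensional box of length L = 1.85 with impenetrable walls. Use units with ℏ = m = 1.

ΔE = 47.6

E_n = n²π²ℏ²/(2mL²), so ΔE = (7² − 4²) π²ℏ²/(2mL²).
ΔE = 33 × π² / (2 × 1 × 1.85²) = 47.58.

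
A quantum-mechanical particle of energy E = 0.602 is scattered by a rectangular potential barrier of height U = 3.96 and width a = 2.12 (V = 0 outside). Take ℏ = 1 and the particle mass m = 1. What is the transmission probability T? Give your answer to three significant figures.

T = 0.0000349

E < U: inside the barrier ψ ∝ e^{±κx} with κ = √(2m(U − E))/ℏ = 2.592.
κa = 5.494, sinh(κa) = 121.6.
The exact tunnelling result is T⁻¹ = 1 + U² sinh²(κa) / [4E(U − E)] = 28680, so T = 0.0000349.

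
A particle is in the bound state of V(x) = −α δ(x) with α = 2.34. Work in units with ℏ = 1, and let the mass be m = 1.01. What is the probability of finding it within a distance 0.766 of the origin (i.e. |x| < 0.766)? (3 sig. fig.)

The normalised bound state is ψ = √κ e^{−κ|x|} with κ = mα/ℏ² = 2.363.
P(|x| < d) = ∫_{−d}^{d} κ e^{−2κ|x|} dx = 1 − e^{−2κd} = 1 − e^{−3.621} = 0.9732.

P = 0.973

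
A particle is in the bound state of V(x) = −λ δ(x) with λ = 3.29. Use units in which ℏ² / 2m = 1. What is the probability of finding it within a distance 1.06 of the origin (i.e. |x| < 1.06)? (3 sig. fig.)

P = 0.969

The normalised bound state is ψ = √κ e^{−κ|x|} with κ = mλ/ℏ² = 1.645.
P(|x| < d) = ∫_{−d}^{d} κ e^{−2κ|x|} dx = 1 − e^{−2κd} = 1 − e^{−3.487} = 0.9694.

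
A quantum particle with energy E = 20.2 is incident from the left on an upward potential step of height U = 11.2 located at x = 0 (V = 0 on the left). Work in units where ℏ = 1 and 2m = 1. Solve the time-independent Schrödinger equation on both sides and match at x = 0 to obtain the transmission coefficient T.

On each side the TISE gives plane waves with k = √(2m(E − V))/ℏ: k₁ = √(2·½·20.2) = 4.494, k₂ = √(2·½·9) = 3.000.
Matching ψ and ψ′ at x = 0 gives r = (k₁ − k₂)/(k₁ + k₂), so R = r² = 0.03976 and T = 1 − R = 0.9602.

T = 0.960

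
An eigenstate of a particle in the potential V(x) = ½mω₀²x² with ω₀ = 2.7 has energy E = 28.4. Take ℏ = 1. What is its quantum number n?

n = 10

E_n = ℏω₀(n + ½) ⇒ n = E/(ℏω₀) − ½ = 28.4/2.7 − 0.5 = 10.019 → n = 10.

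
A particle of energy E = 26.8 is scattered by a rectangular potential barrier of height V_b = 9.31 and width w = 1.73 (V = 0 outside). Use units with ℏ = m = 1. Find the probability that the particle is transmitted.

Above the barrier the interior wavenumber is k₂ = √(2m(E − V_b))/ℏ = 5.914, giving phase k₂w = 10.23.
Matching at both interfaces gives T⁻¹ = 1 + V_b² sin²(k₂w) / [4E(E − V_b)] = 1.024, hence T = 0.976.

T = 0.976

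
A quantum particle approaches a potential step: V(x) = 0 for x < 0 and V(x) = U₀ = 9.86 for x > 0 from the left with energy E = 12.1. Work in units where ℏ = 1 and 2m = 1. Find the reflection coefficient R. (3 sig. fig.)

The wavenumbers are k₁ = √(2mE)/ℏ = 3.479 on the left and k₂ = √(2m(E − U₀))/ℏ = 1.497 on the right.
Continuity of ψ and ψ′ at the step yields the reflection amplitude r = (k₁ − k₂)/(k₁ + k₂) = 0.3983; thus R = |r|² = 0.1587, T = 0.8413.

R = 0.159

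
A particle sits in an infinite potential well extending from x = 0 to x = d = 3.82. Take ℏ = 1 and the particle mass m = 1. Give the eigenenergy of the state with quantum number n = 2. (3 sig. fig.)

Requiring ψ(0) = ψ(d) = 0 quantises k = nπ/d, hence E_n = ℏ²k²/2m = n²π²ℏ²/(2md²).
E_2 = 2² × π² / (2 × 1 × 3.82²) = 1.353.

E = 1.35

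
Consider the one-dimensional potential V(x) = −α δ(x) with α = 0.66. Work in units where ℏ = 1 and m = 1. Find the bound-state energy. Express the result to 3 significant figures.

For x ≠ 0 the bound state is ψ ∝ e^{−κ|x|}; integrating the TISE across the delta gives the cusp condition 2κ = 2mα/ℏ², so κ = 0.6600.
Then E = −ℏ²κ²/(2m) = −mα²/(2ℏ²) = -0.2178.

E = -0.218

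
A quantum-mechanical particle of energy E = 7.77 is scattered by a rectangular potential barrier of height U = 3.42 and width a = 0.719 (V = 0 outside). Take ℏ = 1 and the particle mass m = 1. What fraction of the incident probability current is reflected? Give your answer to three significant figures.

Above the barrier the interior wavenumber is k₂ = √(2m(E − U))/ℏ = 2.950, giving phase k₂a = 2.121.
T = [1 + U² sin²(k₂a) / (4E(E − U))]⁻¹ = 1/1.063 = 0.941.
R = 1 − T = 0.0592.

R = 0.0592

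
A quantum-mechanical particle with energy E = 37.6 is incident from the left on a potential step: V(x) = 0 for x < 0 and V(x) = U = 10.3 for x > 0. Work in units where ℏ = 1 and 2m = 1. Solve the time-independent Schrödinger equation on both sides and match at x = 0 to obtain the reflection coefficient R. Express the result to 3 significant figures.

On each side the TISE gives plane waves with k = √(2m(E − V))/ℏ: k₁ = √(2·½·37.6) = 6.132, k₂ = √(2·½·27.3) = 5.225.
Continuity of ψ and ψ′ at the step yields the reflection amplitude r = (k₁ − k₂)/(k₁ + k₂) = 0.07986; thus R = |r|² = 0.006377, T = 0.9936.

R = 0.00638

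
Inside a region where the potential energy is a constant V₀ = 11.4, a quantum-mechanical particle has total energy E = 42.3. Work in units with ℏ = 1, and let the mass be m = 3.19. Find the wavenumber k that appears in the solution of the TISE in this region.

With E > V₀ the solution is oscillatory, ψ ∝ e^{±ikx} with k = √(2m(E − V₀))/ℏ.
k = √(2 × 3.19 × 30.9) = 14.04.

k = 14.0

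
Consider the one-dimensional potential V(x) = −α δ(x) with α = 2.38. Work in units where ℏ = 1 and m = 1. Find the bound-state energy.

E = -2.83

For x ≠ 0 the bound state is ψ ∝ e^{−κ|x|}; integrating the TISE across the delta gives the cusp condition 2κ = 2mα/ℏ², so κ = 2.380.
Then E = −ℏ²κ²/(2m) = −mα²/(2ℏ²) = -2.832.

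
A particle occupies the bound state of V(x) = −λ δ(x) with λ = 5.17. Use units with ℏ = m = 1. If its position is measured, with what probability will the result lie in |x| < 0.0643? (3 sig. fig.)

P = 0.486

The normalised bound state is ψ = √κ e^{−κ|x|} with κ = mλ/ℏ² = 5.170.
P(|x| < d) = ∫_{−d}^{d} κ e^{−2κ|x|} dx = 1 − e^{−2κd} = 1 − e^{−0.6649} = 0.4857.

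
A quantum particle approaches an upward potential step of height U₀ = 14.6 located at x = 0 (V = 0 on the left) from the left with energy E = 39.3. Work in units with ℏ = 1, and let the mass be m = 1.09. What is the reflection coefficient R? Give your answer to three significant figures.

The wavenumbers are k₁ = √(2mE)/ℏ = 9.256 on the left and k₂ = √(2m(E − U₀))/ℏ = 7.338 on the right.
Continuity of ψ and ψ′ at the step yields the reflection amplitude r = (k₁ − k₂)/(k₁ + k₂) = 0.1156; thus R = |r|² = 0.01336, T = 0.9866.

R = 0.0134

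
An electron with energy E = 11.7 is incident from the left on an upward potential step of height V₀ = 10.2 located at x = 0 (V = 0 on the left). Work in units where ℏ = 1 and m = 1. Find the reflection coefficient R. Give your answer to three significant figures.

The wavenumbers are k₁ = √(2mE)/ℏ = 4.837 on the left and k₂ = √(2m(E − V₀))/ℏ = 1.732 on the right.
Continuity of ψ and ψ′ at the step yields the reflection amplitude r = (k₁ − k₂)/(k₁ + k₂) = 0.4727; thus R = |r|² = 0.2234, T = 0.7766.

R = 0.223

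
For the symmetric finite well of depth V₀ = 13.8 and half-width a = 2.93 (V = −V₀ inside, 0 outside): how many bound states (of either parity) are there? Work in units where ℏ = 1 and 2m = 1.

N = 7

Define the well-strength parameter z₀ = (a/ℏ)√(2mV₀) = 2.93 × √(2·0.5·13.8) = 10.88.
A new bound state (alternating even/odd) appears each time z₀ passes a multiple of π/2, so N = ⌊2z₀/π⌋ + 1 = ⌊6.929⌋ + 1 = 7.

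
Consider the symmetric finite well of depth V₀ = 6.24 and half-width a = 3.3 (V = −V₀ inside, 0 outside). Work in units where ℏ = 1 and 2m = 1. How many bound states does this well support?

The dimensionless depth is z₀ = a√(2mV₀)/ℏ = 3.3 × √(6.240) = 8.243.
The even/odd transcendental equations gain one root per π/2 in z₀, giving N = 1 + ⌊2z₀/π⌋ = 1 + ⌊5.248⌋ = 6.

N = 6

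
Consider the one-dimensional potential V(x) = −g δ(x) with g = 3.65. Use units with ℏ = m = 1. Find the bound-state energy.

The bound state is ψ(x) = √κ e^{−κ|x|}. The derivative jump ψ'(0⁺) − ψ'(0⁻) = −(2mg/ℏ²)ψ(0) fixes κ = mg/ℏ² = 3.650.
Then E = −ℏ²κ²/(2m) = −mg²/(2ℏ²) = -6.661.

E = -6.66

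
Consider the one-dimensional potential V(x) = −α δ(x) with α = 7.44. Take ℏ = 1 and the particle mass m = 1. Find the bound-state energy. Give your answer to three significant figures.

E = -27.7

The bound state is ψ(x) = √κ e^{−κ|x|}. The derivative jump ψ'(0⁺) − ψ'(0⁻) = −(2mα/ℏ²)ψ(0) fixes κ = mα/ℏ² = 7.440.
Then E = −ℏ²κ²/(2m) = −mα²/(2ℏ²) = -27.68.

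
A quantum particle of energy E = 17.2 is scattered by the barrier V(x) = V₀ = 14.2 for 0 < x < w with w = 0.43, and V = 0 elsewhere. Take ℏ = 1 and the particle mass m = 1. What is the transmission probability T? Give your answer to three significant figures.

T = 0.575

Above the barrier the interior wavenumber is k₂ = √(2m(E − V₀))/ℏ = 2.449, giving phase k₂w = 1.053.
Matching at both interfaces gives T⁻¹ = 1 + V₀² sin²(k₂w) / [4E(E − V₀)] = 1.738, hence T = 0.575.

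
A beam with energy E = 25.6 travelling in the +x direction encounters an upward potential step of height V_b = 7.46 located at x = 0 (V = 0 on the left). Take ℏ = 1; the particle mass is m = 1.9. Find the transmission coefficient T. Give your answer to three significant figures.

On each side the TISE gives plane waves with k = √(2m(E − V))/ℏ: k₁ = √(2·1.9·25.6) = 9.863, k₂ = √(2·1.9·18.14) = 8.303.
Matching ψ and ψ′ at x = 0 gives r = (k₁ − k₂)/(k₁ + k₂), so R = r² = 0.007380 and T = 1 − R = 0.9926.

T = 0.993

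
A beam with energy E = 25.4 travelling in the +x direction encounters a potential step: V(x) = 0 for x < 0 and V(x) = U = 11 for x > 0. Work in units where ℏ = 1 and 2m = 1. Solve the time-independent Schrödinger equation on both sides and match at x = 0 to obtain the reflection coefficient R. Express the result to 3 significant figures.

R = 0.0199

On each side the TISE gives plane waves with k = √(2m(E − V))/ℏ: k₁ = √(2·½·25.4) = 5.040, k₂ = √(2·½·14.4) = 3.795.
Continuity of ψ and ψ′ at the step yields the reflection amplitude r = (k₁ − k₂)/(k₁ + k₂) = 0.1409; thus R = |r|² = 0.01986, T = 0.9801.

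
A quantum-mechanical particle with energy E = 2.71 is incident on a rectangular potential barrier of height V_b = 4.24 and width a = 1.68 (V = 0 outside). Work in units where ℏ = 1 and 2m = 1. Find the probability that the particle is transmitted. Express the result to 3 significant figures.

E < V_b: inside the barrier ψ ∝ e^{±κx} with κ = √(2m(V_b − E))/ℏ = 1.237.
κa = 2.078, sinh(κa) = 3.932.
Matching ψ, ψ′ at both faces gives T = [1 + V_b² sinh²(κa) / (4E(V_b − E))]⁻¹ = 1/17.76 = 0.0563.

T = 0.0563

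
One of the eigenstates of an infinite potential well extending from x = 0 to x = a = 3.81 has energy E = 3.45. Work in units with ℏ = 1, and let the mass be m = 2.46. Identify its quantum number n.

From E_n = n²π²ℏ²/(2ma²) invert to n = √(2ma²E)/(πℏ).
n = (3.81/π) × √(2 × 2.46 × 3.45) = 4.997 → n = 5.

n = 5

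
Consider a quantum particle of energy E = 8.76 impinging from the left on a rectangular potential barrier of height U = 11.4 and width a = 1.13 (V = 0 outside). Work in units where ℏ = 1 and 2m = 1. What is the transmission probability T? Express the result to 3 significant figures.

T = 0.0708

E < U: inside the barrier ψ ∝ e^{±κx} with κ = √(2m(U − E))/ℏ = 1.625.
κa = 1.836, sinh(κa) = 3.056.
Matching ψ, ψ′ at both faces gives T = [1 + U² sinh²(κa) / (4E(U − E))]⁻¹ = 1/14.12 = 0.0708.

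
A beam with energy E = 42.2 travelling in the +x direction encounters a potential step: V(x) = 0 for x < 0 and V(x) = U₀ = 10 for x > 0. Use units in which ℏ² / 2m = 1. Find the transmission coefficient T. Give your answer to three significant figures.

T = 0.995

On each side the TISE gives plane waves with k = √(2m(E − V))/ℏ: k₁ = √(2·½·42.2) = 6.496, k₂ = √(2·½·32.2) = 5.675.
Continuity of ψ and ψ′ at the step yields the reflection amplitude r = (k₁ − k₂)/(k₁ + k₂) = 0.06751; thus R = |r|² = 0.004558, T = 0.9954.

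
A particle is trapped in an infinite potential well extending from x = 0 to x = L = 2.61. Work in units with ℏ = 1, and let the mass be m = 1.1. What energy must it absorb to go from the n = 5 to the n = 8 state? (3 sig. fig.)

E_n = n²π²ℏ²/(2mL²), so ΔE = (8² − 5²) π²ℏ²/(2mL²).
ΔE = 39 × π² / (2 × 1.1 × 2.61²) = 25.68.

ΔE = 25.7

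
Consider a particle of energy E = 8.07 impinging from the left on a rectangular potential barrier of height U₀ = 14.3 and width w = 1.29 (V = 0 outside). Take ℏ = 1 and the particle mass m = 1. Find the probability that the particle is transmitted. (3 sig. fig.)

E < U₀: inside the barrier ψ ∝ e^{±κx} with κ = √(2m(U₀ − E))/ℏ = 3.530.
κw = 4.554, sinh(κw) = 47.48.
Matching ψ, ψ′ at both faces gives T = [1 + U₀² sinh²(κw) / (4E(U₀ − E))]⁻¹ = 1/2293 = 0.000436.

T = 0.000436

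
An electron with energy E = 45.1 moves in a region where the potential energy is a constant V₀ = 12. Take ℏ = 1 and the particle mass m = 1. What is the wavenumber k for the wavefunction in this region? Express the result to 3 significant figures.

With E > V₀ the solution is oscillatory, ψ ∝ e^{±ikx} with k = √(2m(E − V₀))/ℏ.
k = √(2 × 1 × 33.1) = 8.136.

k = 8.14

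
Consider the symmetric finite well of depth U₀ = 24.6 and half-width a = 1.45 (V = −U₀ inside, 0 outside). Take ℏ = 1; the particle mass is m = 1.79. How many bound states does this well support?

N = 9

Define the well-strength parameter z₀ = (a/ℏ)√(2mU₀) = 1.45 × √(2·1.79·24.6) = 13.61.
The even/odd transcendental equations gain one root per π/2 in z₀, giving N = 1 + ⌊2z₀/π⌋ = 1 + ⌊8.663⌋ = 9.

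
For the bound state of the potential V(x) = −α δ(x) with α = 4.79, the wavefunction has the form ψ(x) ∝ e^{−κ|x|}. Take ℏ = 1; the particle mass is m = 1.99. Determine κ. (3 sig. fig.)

Integrating the TISE across x = 0 gives the cusp condition ψ'(0⁺) − ψ'(0⁻) = −(2mα/ℏ²)ψ(0).
With ψ ∝ e^{−κ|x|} this yields −2κ = −2mα/ℏ², so κ = mα/ℏ² = 9.532.

κ = 9.53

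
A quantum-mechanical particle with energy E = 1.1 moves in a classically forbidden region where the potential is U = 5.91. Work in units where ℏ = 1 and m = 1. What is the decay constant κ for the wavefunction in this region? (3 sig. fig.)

Since E < U the TISE in this region is ψ'' = κ²ψ with κ = √(2m(U − E))/ℏ.
κ = √(2 × 1 × 4.81) = 3.102.

κ = 3.10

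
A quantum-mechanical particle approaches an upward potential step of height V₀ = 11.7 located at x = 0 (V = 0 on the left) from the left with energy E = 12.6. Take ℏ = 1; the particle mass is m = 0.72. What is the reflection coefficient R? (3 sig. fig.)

R = 0.334

The wavenumbers are k₁ = √(2mE)/ℏ = 4.260 on the left and k₂ = √(2m(E − V₀))/ℏ = 1.138 on the right.
Matching ψ and ψ′ at x = 0 gives r = (k₁ − k₂)/(k₁ + k₂), so R = r² = 0.3343 and T = 1 − R = 0.6657.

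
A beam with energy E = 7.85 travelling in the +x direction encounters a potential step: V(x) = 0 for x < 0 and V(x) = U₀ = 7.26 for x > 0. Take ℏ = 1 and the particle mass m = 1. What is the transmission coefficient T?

The wavenumbers are k₁ = √(2mE)/ℏ = 3.962 on the left and k₂ = √(2m(E − U₀))/ℏ = 1.086 on the right.
Matching ψ and ψ′ at x = 0 gives r = (k₁ − k₂)/(k₁ + k₂), so R = r² = 0.3245 and T = 1 − R = 0.6755.

T = 0.675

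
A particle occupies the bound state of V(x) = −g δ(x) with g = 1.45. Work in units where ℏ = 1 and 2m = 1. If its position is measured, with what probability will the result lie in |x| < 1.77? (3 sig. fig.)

P = 0.923

The normalised bound state is ψ = √κ e^{−κ|x|} with κ = mg/ℏ² = 0.7250.
P(|x| < d) = ∫_{−d}^{d} κ e^{−2κ|x|} dx = 1 − e^{−2κd} = 1 − e^{−2.567} = 0.9232.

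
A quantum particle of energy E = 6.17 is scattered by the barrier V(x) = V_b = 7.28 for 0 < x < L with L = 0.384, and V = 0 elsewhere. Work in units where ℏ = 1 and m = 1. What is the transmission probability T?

T = 0.586

Since E < V_b the interior solution is evanescent with decay constant κ = √(2m(V_b − E))/ℏ = 1.490.
κL = 0.5721, sinh(κL) = 0.6039.
Matching ψ, ψ′ at both faces gives T = [1 + V_b² sinh²(κL) / (4E(V_b − E))]⁻¹ = 1/1.705 = 0.586.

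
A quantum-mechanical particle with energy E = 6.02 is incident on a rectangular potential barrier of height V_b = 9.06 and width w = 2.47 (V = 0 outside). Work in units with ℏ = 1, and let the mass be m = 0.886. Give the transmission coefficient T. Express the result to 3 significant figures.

T = 0.0000374

Since E < V_b the interior solution is evanescent with decay constant κ = √(2m(V_b − E))/ℏ = 2.321.
κw = 5.733, sinh(κw) = 154.4.
The exact tunnelling result is T⁻¹ = 1 + V_b² sinh²(κw) / [4E(V_b − E)] = 26740, so T = 0.0000374.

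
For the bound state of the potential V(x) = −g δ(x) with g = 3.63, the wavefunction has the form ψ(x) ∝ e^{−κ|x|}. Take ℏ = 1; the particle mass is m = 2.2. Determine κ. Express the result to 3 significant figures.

κ = 7.99

Integrating the TISE across x = 0 gives the cusp condition ψ'(0⁺) − ψ'(0⁻) = −(2mg/ℏ²)ψ(0).
With ψ ∝ e^{−κ|x|} this yields −2κ = −2mg/ℏ², so κ = mg/ℏ² = 7.986.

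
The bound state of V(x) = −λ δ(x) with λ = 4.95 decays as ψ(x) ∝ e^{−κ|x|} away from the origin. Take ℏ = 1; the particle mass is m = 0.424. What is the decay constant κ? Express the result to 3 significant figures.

Integrate −(ℏ²/2m)ψ'' − λδ(x)ψ = Eψ from −ε to +ε: the ψ'' term gives ψ'(0⁺) − ψ'(0⁻) and the δ term gives −(2mλ/ℏ²)ψ(0).
With ψ ∝ e^{−κ|x|} this yields −2κ = −2mλ/ℏ², so κ = mλ/ℏ² = 2.099.

κ = 2.10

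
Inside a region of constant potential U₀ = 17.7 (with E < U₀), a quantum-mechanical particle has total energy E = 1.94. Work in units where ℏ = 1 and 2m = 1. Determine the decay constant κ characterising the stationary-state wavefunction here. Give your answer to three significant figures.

κ = 3.97

Since E < U₀ the TISE in this region is ψ'' = κ²ψ with κ = √(2m(U₀ − E))/ℏ.
κ = √(2 × 0.5 × 15.76) = 3.970.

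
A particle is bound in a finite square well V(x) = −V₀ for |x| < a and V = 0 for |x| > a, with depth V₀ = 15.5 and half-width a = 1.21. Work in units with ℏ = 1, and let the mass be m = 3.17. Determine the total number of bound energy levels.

N = 8

The dimensionless depth is z₀ = a√(2mV₀)/ℏ = 1.21 × √(98.27) = 11.99.
A new bound state (alternating even/odd) appears each time z₀ passes a multiple of π/2, so N = ⌊2z₀/π⌋ + 1 = ⌊7.636⌋ + 1 = 8.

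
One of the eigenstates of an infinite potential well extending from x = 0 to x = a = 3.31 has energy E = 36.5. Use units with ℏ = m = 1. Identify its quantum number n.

n = 9

From E_n = n²π²ℏ²/(2ma²) invert to n = √(2ma²E)/(πℏ).
n = (3.31/π) × √(2 × 1 × 36.5) = 9.002 → n = 9.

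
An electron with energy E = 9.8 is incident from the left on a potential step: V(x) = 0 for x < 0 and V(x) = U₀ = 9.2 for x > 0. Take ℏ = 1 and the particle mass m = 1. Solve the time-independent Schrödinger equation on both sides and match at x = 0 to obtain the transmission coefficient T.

T = 0.636

On each side the TISE gives plane waves with k = √(2m(E − V))/ℏ: k₁ = √(2·1·9.8) = 4.427, k₂ = √(2·1·0.6) = 1.095.
Continuity of ψ and ψ′ at the step yields the reflection amplitude r = (k₁ − k₂)/(k₁ + k₂) = 0.6033; thus R = |r|² = 0.3640, T = 0.6360.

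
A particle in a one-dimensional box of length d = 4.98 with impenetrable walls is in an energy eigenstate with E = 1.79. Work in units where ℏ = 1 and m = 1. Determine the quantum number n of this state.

From E_n = n²π²ℏ²/(2md²) invert to n = √(2md²E)/(πℏ).
n = (4.98/π) × √(2 × 1 × 1.79) = 2.999 → n = 3.

n = 3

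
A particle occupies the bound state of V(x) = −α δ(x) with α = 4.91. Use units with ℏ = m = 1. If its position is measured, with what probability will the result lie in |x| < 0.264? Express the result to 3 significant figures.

The normalised bound state is ψ = √κ e^{−κ|x|} with κ = mα/ℏ² = 4.910.
P(|x| < d) = ∫_{−d}^{d} κ e^{−2κ|x|} dx = 1 − e^{−2κd} = 1 − e^{−2.592} = 0.9252.

P = 0.925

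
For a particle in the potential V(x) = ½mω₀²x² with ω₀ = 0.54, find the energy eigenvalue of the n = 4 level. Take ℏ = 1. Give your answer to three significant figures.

Using E_n = (n + ½)ℏω₀: E_4 = 4.5 × 0.54 = 2.430.

E = 2.43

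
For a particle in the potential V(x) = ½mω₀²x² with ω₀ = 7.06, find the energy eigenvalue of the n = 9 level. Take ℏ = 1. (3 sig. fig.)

The oscillator eigenvalues are E_n = ℏω₀(n + ½), so E_9 = 7.06 × 9.5 = 67.07.

E = 67.1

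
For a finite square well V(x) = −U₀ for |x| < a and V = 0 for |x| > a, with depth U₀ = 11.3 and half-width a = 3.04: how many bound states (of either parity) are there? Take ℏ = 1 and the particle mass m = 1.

The dimensionless depth is z₀ = a√(2mU₀)/ℏ = 3.04 × √(22.60) = 14.45.
A new bound state (alternating even/odd) appears each time z₀ passes a multiple of π/2, so N = ⌊2z₀/π⌋ + 1 = ⌊9.200⌋ + 1 = 10.

N = 10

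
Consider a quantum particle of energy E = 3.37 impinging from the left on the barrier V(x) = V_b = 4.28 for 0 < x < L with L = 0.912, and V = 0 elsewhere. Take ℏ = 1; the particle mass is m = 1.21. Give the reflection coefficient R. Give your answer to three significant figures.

R = 0.830

Since E < V_b the interior solution is evanescent with decay constant κ = √(2m(V_b − E))/ℏ = 1.484.
κL = 1.353, sinh(κL) = 1.806.
The exact tunnelling result is T⁻¹ = 1 + V_b² sinh²(κL) / [4E(V_b − E)] = 5.871, so T = 0.170.
R = 1 − T = 0.830.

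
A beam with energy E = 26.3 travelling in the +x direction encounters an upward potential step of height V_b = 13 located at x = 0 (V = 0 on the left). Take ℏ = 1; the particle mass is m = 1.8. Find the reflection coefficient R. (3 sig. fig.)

On each side the TISE gives plane waves with k = √(2m(E − V))/ℏ: k₁ = √(2·1.8·26.3) = 9.730, k₂ = √(2·1.8·13.3) = 6.920.
Continuity of ψ and ψ′ at the step yields the reflection amplitude r = (k₁ − k₂)/(k₁ + k₂) = 0.1688; thus R = |r|² = 0.02850, T = 0.9715.

R = 0.0285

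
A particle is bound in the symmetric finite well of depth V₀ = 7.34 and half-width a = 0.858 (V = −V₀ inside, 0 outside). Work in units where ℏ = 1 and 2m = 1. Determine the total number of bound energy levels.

N = 2

The dimensionless depth is z₀ = a√(2mV₀)/ℏ = 0.858 × √(7.340) = 2.325.
The even/odd transcendental equations gain one root per π/2 in z₀, giving N = 1 + ⌊2z₀/π⌋ = 1 + ⌊1.480⌋ = 2.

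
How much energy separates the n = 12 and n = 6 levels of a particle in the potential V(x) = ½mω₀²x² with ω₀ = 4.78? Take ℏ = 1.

ΔE = 28.7

E_n = ℏω₀(n + ½), so ΔE = (12 − 6) ℏω₀ = 6 × 4.78 = 28.68.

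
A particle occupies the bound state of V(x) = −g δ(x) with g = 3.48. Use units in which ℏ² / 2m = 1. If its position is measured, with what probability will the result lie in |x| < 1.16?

The normalised bound state is ψ = √κ e^{−κ|x|} with κ = mg/ℏ² = 1.740.
P(|x| < d) = ∫_{−d}^{d} κ e^{−2κ|x|} dx = 1 − e^{−2κd} = 1 − e^{−4.037} = 0.9823.

P = 0.982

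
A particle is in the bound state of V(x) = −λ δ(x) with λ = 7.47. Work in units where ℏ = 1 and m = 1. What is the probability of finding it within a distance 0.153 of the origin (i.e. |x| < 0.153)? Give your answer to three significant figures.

The normalised bound state is ψ = √κ e^{−κ|x|} with κ = mλ/ℏ² = 7.470.
P(|x| < d) = ∫_{−d}^{d} κ e^{−2κ|x|} dx = 1 − e^{−2κd} = 1 − e^{−2.286} = 0.8983.

P = 0.898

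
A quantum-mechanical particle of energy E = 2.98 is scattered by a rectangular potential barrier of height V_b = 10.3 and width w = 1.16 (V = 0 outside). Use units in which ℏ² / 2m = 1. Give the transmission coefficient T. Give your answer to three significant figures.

E < V_b: inside the barrier ψ ∝ e^{±κx} with κ = √(2m(V_b − E))/ℏ = 2.706.
κw = 3.138, sinh(κw) = 11.51.
The exact tunnelling result is T⁻¹ = 1 + V_b² sinh²(κw) / [4E(V_b − E)] = 162.1, so T = 0.00617.

T = 0.00617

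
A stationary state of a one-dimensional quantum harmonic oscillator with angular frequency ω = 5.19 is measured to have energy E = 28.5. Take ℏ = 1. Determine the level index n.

E_n = ℏω(n + ½) ⇒ n = E/(ℏω) − ½ = 28.5/5.19 − 0.5 = 4.991 → n = 5.

n = 5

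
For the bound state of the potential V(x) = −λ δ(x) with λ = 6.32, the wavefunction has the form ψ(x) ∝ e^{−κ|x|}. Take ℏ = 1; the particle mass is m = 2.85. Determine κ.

Integrating the TISE across x = 0 gives the cusp condition ψ'(0⁺) − ψ'(0⁻) = −(2mλ/ℏ²)ψ(0).
With ψ ∝ e^{−κ|x|} this yields −2κ = −2mλ/ℏ², so κ = mλ/ℏ² = 18.01.

κ = 18.0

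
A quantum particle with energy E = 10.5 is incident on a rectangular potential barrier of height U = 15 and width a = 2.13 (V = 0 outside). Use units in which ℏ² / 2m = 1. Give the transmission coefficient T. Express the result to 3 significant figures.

T = 0.000400

E < U: inside the barrier ψ ∝ e^{±κx} with κ = √(2m(U − E))/ℏ = 2.121.
κa = 4.518, sinh(κa) = 45.84.
Matching ψ, ψ′ at both faces gives T = [1 + U² sinh²(κa) / (4E(U − E))]⁻¹ = 1/2502 = 0.000400.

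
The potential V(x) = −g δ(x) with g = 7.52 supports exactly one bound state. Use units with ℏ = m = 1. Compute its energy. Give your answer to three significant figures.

The bound state is ψ(x) = √κ e^{−κ|x|}. The derivative jump ψ'(0⁺) − ψ'(0⁻) = −(2mg/ℏ²)ψ(0) fixes κ = mg/ℏ² = 7.520.
Then E = −ℏ²κ²/(2m) = −mg²/(2ℏ²) = -28.28.

E = -28.3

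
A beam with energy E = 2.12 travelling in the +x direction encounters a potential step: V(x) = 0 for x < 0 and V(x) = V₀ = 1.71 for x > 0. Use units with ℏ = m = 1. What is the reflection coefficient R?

R = 0.151

On each side the TISE gives plane waves with k = √(2m(E − V))/ℏ: k₁ = √(2·1·2.12) = 2.059, k₂ = √(2·1·0.41) = 0.9055.
Continuity of ψ and ψ′ at the step yields the reflection amplitude r = (k₁ − k₂)/(k₁ + k₂) = 0.3891; thus R = |r|² = 0.1514, T = 0.8486.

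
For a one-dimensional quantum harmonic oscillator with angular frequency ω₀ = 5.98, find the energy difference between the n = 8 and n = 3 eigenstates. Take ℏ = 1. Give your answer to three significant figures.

ΔE = 29.9

E_n = ℏω₀(n + ½), so ΔE = (8 − 3) ℏω₀ = 5 × 5.98 = 29.90.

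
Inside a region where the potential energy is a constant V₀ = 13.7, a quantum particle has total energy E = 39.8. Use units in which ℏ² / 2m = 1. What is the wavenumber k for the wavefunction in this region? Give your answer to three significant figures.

k = 5.11

With E > V₀ the solution is oscillatory, ψ ∝ e^{±ikx} with k = √(2m(E − V₀))/ℏ.
k = √(2 × 0.5 × 26.1) = 5.109.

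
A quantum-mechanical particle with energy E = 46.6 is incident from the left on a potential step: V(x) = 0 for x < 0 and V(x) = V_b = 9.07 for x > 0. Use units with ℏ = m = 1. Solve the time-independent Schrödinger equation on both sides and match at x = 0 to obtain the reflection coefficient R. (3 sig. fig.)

R = 0.00292

On each side the TISE gives plane waves with k = √(2m(E − V))/ℏ: k₁ = √(2·1·46.6) = 9.654, k₂ = √(2·1·37.53) = 8.664.
Matching ψ and ψ′ at x = 0 gives r = (k₁ − k₂)/(k₁ + k₂), so R = r² = 0.002923 and T = 1 − R = 0.9971.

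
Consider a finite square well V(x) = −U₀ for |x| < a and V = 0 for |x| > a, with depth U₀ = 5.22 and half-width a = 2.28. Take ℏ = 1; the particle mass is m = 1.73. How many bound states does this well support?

The dimensionless depth is z₀ = a√(2mU₀)/ℏ = 2.28 × √(18.06) = 9.690.
A new bound state (alternating even/odd) appears each time z₀ passes a multiple of π/2, so N = ⌊2z₀/π⌋ + 1 = ⌊6.169⌋ + 1 = 7.

N = 7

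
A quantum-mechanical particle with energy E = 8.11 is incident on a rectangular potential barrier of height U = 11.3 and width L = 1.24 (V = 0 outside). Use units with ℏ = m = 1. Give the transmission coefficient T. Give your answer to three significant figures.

E < U: inside the barrier ψ ∝ e^{±κx} with κ = √(2m(U − E))/ℏ = 2.526.
κL = 3.132, sinh(κL) = 11.44.
The exact tunnelling result is T⁻¹ = 1 + U² sinh²(κL) / [4E(U − E)] = 162.5, so T = 0.00616.

T = 0.00616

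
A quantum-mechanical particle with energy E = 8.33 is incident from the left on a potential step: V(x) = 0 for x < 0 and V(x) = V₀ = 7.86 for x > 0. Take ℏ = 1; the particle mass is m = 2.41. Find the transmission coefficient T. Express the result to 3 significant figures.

On each side the TISE gives plane waves with k = √(2m(E − V))/ℏ: k₁ = √(2·2.41·8.33) = 6.336, k₂ = √(2·2.41·0.47) = 1.505.
Continuity of ψ and ψ′ at the step yields the reflection amplitude r = (k₁ − k₂)/(k₁ + k₂) = 0.6161; thus R = |r|² = 0.3796, T = 0.6204.

T = 0.620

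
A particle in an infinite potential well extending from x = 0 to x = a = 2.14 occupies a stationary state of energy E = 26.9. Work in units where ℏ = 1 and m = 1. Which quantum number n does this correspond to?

n = 5

From E_n = n²π²ℏ²/(2ma²) invert to n = √(2ma²E)/(πℏ).
n = (2.14/π) × √(2 × 1 × 26.9) = 4.996 → n = 5.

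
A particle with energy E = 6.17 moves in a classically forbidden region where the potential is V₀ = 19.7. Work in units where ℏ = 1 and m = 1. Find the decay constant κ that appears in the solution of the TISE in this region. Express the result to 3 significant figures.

κ = 5.20

Since E < V₀ the TISE in this region is ψ'' = κ²ψ with κ = √(2m(V₀ − E))/ℏ.
κ = √(2 × 1 × 13.53) = 5.202.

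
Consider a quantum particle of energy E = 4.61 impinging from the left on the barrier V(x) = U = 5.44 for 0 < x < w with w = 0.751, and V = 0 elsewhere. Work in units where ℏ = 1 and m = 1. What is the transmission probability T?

T = 0.290

E < U: inside the barrier ψ ∝ e^{±κx} with κ = √(2m(U − E))/ℏ = 1.288.
κw = 0.9676, sinh(κw) = 1.126.
Matching ψ, ψ′ at both faces gives T = [1 + U² sinh²(κw) / (4E(U − E))]⁻¹ = 1/3.451 = 0.290.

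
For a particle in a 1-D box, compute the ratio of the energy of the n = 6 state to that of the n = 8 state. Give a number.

0.5625

E_n = n²π²ℏ²/(2mL²) so the ratio is n₂²/n₁² = 36/64 = 0.5625.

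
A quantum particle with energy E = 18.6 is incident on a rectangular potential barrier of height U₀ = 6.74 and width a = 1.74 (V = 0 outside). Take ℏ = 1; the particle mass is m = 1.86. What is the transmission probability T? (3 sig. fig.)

T = 0.964

E > U₀: inside the barrier k₂ = √(2m(E − U₀))/ℏ = 6.642, k₂a = 11.56.
Matching at both interfaces gives T⁻¹ = 1 + U₀² sin²(k₂a) / [4E(E − U₀)] = 1.037, hence T = 0.964.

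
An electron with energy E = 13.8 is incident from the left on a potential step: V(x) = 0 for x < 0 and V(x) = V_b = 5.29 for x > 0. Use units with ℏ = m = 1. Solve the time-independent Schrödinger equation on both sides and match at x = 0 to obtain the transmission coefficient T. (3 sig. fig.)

The wavenumbers are k₁ = √(2mE)/ℏ = 5.254 on the left and k₂ = √(2m(E − V_b))/ℏ = 4.126 on the right.
Continuity of ψ and ψ′ at the step yields the reflection amplitude r = (k₁ − k₂)/(k₁ + k₂) = 0.1203; thus R = |r|² = 0.01447, T = 0.9855.

T = 0.986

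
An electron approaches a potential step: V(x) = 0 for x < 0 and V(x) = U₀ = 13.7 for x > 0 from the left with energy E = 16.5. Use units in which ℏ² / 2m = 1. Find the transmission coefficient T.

On each side the TISE gives plane waves with k = √(2m(E − V))/ℏ: k₁ = √(2·½·16.5) = 4.062, k₂ = √(2·½·2.8) = 1.673.
Matching ψ and ψ′ at x = 0 gives r = (k₁ − k₂)/(k₁ + k₂), so R = r² = 0.1735 and T = 1 − R = 0.8265.

T = 0.827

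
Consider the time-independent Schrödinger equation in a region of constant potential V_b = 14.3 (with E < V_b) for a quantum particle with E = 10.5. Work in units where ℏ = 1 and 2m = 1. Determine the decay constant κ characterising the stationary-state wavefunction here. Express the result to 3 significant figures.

Since E < V_b the TISE in this region is ψ'' = κ²ψ with κ = √(2m(V_b − E))/ℏ.
κ = √(2 × 0.5 × 3.8) = 1.949.

κ = 1.95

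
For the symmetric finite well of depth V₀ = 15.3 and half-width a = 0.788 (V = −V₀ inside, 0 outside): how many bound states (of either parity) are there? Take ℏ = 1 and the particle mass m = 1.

Define the well-strength parameter z₀ = (a/ℏ)√(2mV₀) = 0.788 × √(2·1·15.3) = 4.359.
A new bound state (alternating even/odd) appears each time z₀ passes a multiple of π/2, so N = ⌊2z₀/π⌋ + 1 = ⌊2.775⌋ + 1 = 3.

N = 3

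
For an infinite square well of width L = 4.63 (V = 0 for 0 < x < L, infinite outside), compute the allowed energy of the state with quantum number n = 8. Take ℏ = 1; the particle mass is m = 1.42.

Requiring ψ(0) = ψ(L) = 0 quantises k = nπ/L, hence E_n = ℏ²k²/2m = n²π²ℏ²/(2mL²).
E_8 = 8² × π² / (2 × 1.42 × 4.63²) = 10.38.

E = 10.4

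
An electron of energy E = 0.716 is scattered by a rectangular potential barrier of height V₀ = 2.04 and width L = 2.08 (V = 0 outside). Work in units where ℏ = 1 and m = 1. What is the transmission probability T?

Since E < V₀ the interior solution is evanescent with decay constant κ = √(2m(V₀ − E))/ℏ = 1.627.
κL = 3.385, sinh(κL) = 14.74.
The exact tunnelling result is T⁻¹ = 1 + V₀² sinh²(κL) / [4E(V₀ − E)] = 239.4, so T = 0.00418.

T = 0.00418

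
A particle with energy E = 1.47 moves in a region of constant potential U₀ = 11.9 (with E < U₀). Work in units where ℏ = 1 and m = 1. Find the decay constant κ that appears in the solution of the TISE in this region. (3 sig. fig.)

Since E < U₀ the TISE in this region is ψ'' = κ²ψ with κ = √(2m(U₀ − E))/ℏ.
κ = √(2 × 1 × 10.43) = 4.567.

κ = 4.57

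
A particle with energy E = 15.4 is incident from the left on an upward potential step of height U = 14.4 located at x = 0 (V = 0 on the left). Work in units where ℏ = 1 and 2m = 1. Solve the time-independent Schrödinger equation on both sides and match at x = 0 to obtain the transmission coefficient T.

T = 0.647

On each side the TISE gives plane waves with k = √(2m(E − V))/ℏ: k₁ = √(2·½·15.4) = 3.924, k₂ = √(2·½·1) = 1.000.
Continuity of ψ and ψ′ at the step yields the reflection amplitude r = (k₁ − k₂)/(k₁ + k₂) = 0.5938; thus R = |r|² = 0.3527, T = 0.6473.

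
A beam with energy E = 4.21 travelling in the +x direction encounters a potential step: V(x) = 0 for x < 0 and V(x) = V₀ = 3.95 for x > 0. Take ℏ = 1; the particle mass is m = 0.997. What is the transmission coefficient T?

On each side the TISE gives plane waves with k = √(2m(E − V))/ℏ: k₁ = √(2·0.997·4.21) = 2.897, k₂ = √(2·0.997·0.26) = 0.7200.
Continuity of ψ and ψ′ at the step yields the reflection amplitude r = (k₁ − k₂)/(k₁ + k₂) = 0.6019; thus R = |r|² = 0.3623, T = 0.6377.

T = 0.638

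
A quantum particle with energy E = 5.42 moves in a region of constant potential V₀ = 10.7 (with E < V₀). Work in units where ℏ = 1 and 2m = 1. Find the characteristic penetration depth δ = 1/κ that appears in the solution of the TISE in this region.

δ = 0.435

Since E < V₀ the TISE in this region is ψ'' = κ²ψ with κ = √(2m(V₀ − E))/ℏ.
κ = √(2 × 0.5 × 5.28) = 2.298. The penetration depth is δ = 1/κ = 0.435.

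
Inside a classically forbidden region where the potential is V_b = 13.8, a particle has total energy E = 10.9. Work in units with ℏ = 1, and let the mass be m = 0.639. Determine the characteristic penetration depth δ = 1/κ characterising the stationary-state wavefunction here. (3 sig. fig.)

Since E < V_b the TISE in this region is ψ'' = κ²ψ with κ = √(2m(V_b − E))/ℏ.
κ = √(2 × 0.639 × 2.9) = 1.925. The penetration depth is δ = 1/κ = 0.519.

δ = 0.519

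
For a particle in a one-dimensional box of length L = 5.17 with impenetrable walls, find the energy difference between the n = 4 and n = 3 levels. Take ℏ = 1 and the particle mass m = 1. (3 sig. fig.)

E_n = n²π²ℏ²/(2mL²), so ΔE = (4² − 3²) π²ℏ²/(2mL²).
ΔE = 7 × π² / (2 × 1 × 5.17²) = 1.292.

ΔE = 1.29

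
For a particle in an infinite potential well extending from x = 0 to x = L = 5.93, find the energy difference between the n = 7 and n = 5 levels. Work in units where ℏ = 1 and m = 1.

E_n = n²π²ℏ²/(2mL²), so ΔE = (7² − 5²) π²ℏ²/(2mL²).
ΔE = 24 × π² / (2 × 1 × 5.93²) = 3.368.

ΔE = 3.37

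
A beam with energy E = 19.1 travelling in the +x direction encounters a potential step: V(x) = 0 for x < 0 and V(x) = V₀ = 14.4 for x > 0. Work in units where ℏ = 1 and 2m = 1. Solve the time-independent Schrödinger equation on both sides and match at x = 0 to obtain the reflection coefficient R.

R = 0.113

On each side the TISE gives plane waves with k = √(2m(E − V))/ℏ: k₁ = √(2·½·19.1) = 4.370, k₂ = √(2·½·4.7) = 2.168.
Continuity of ψ and ψ′ at the step yields the reflection amplitude r = (k₁ − k₂)/(k₁ + k₂) = 0.3368; thus R = |r|² = 0.1135, T = 0.8865.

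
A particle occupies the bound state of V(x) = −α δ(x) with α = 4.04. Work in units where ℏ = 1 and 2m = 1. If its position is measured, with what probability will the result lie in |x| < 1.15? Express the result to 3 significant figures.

The normalised bound state is ψ = √κ e^{−κ|x|} with κ = mα/ℏ² = 2.020.
P(|x| < d) = ∫_{−d}^{d} κ e^{−2κ|x|} dx = 1 − e^{−2κd} = 1 − e^{−4.646} = 0.9904.

P = 0.990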